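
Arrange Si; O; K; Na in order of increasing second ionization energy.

Consider each +1 ion: Si⁺ still has 3 valence electrons; O⁺ still has 5 valence electrons; K⁺ is the bare [Ar] core; Na⁺ is the bare [Ne] core.
Usually core removal costs more than valence removal, but here the competition is close: a tightly held n=2 valence electron can cost more to remove than an n=3 core electron, so the actual values have to decide it.
Valence configurations: Si⁺ [Ne]3s²3p¹, O⁺ [He]2s²2p³.
Approximate IE_2 values (kJ/mol): Si 1577, O 3388, K 3052, Na 4562.
Putting it together, IE_2: Si < K < O < Na.

Si < K < O < Na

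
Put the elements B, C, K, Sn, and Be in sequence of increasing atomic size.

C < B < Be < Sn < K

Atomic radius shrinks across a period as nuclear charge pulls the same shell inward, and grows down a group as new shells are added.
These span different periods and groups, so the two trends combine.
B > C: both are in period 2; the period trend gives B the larger value.
Be > B: Be lies to the left of B in period 2, so the across-period effect alone puts Be larger.
Sn > Be: the two effects oppose for this pair; the down-group effect wins (140 vs 102 pm).
K > Sn: period and group pull opposite ways; the across-period shift dominates (196 vs 140 pm).
Tabulated atomic radius (pm): Be 102, B 85, C 75, K 196, Sn 140.
So from smallest to largest: C < B < Be < Sn < K.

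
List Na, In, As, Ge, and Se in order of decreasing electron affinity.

Na is in period 3, group 1; Ge is in period 4, group 14; As is in period 4, group 15; Se is in period 4, group 16; In is in period 5, group 13.
Electron affinity generally becomes more exothermic across a period toward the halogens and less exothermic down a group.
Here both period and group differ, so the two effects have to be weighed against each other.
Na > In: the two effects oppose for this pair; the down-group effect wins (53 vs 29 kJ/mol).
As > Na: period and group pull opposite ways; the across-period shift dominates (78 vs 53 kJ/mol).
Ge > As: this pair runs against the simple trend — see the exception note.
Se > Ge: both are in period 4; the period trend gives Se the larger value.
Note the exception: Ge has a higher electron affinity than As, contrary to the simple trend — adding an electron to As's half-filled 4p³ is unfavourable, so Ge (4p²) has the more exothermic EA.
Tabulated electron affinity (kJ/mol): Na 53, Ge 119, As 78, Se 195, In 29.
So from highest to lowest: Se > Ge > As > Na > In.

Se > Ge > As > Na > In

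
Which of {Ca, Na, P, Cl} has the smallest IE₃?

IE_3 is the cost of taking one more electron from the +2 cation: Ca²⁺ is the bare [Ar] core; Na²⁺ is already 1 electron into the core; P²⁺ still has 3 valence electrons; Cl²⁺ still has 5 valence electrons.
Breaking into a closed-shell core is much more expensive than removing a leftover valence electron — Ca and Na have the largest IE_3 here.
Valence configurations: P²⁺ [Ne]3s²3p¹, Cl²⁺ [Ne]3s²3p³.
The numbers (kJ/mol): Ca 4912, Na 6910, P 2914, Cl 3822.
So the third ionization energies run P < Cl < Ca < Na.

P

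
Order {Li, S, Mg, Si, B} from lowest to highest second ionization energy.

Mg, Si, S, B, Li

After 1 electron has been removed, what remains? Li⁺ is the bare [He] core; S⁺ still has 5 valence electrons; Mg⁺ still has 1 valence electron; Si⁺ still has 3 valence electrons; B⁺ still has 2 valence electrons.
Breaking into a closed-shell core is much more expensive than removing a leftover valence electron — Li has the largest IE_2 here.
Valence configurations: S⁺ [Ne]3s²3p³, Mg⁺ [Ne]3s¹, Si⁺ [Ne]3s²3p¹, B⁺ [He]2s².
The numbers (kJ/mol): Li 7298, S 2252, Mg 1451, Si 1577, B 2427.
Hence IE_2: Mg < Si < S < B < Li.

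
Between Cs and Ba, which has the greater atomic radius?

Cs is in period 6, group 1; Ba is in period 6, group 2.
Radius decreases left→right (rising Z_eff, same n) and increases top→bottom (higher n).
All lie in period 6, so atomic radius increases right to left.
So Cs has the greater atomic radius (Cs > Ba).

Cs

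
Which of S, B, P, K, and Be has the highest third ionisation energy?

Be

Consider each +2 ion: S²⁺ still has 4 valence electrons; B²⁺ still has 1 valence electron; P²⁺ still has 3 valence electrons; K²⁺ is already 1 electron into the core; Be²⁺ is the bare [He] core.
Core electrons are held far more tightly than valence electrons, so K and Be top the IE_3 order.
Valence configurations: S²⁺ [Ne]3s²3p², B²⁺ [He]2s¹, P²⁺ [Ne]3s²3p¹.
The numbers (kJ/mol): S 3357, B 3660, P 2914, K 4420, Be 14849.
Hence IE_3: P < S < B < K < Be.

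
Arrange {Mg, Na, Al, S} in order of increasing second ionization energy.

Mg < Al < S < Na

IE_2 is the cost of taking one more electron from the +1 cation: Mg⁺ still has 1 valence electron; Na⁺ is the bare [Ne] core; Al⁺ still has 2 valence electrons; S⁺ still has 5 valence electrons.
Core electrons are held far more tightly than valence electrons, so Na tops the IE_2 order.
Valence configurations: Mg⁺ [Ne]3s¹, Al⁺ [Ne]3s², S⁺ [Ne]3s²3p³.
The numbers (kJ/mol): Mg 1451, Na 4562, Al 1817, S 2252.
Hence IE_2: Mg < Al < S < Na.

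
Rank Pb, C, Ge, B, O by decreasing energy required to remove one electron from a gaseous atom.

O > C > B > Ge > Pb

B is in period 2, group 13; C is in period 2, group 14; O is in period 2, group 16; Ge is in period 4, group 14; Pb is in period 6, group 14.
First ionization energy rises across a period (greater Z_eff holds electrons more tightly) and falls down a group (valence electrons are farther from the nucleus).
These span different periods and groups, so the two trends combine.
Ge > Pb: they share group 14; the group trend gives Ge the larger value.
B > Ge: the two effects oppose for this pair; the down-group effect wins (801 vs 762 kJ/mol).
C > B: C lies to the right of B in period 2, so the across-period effect alone puts C higher.
O > C: both are in period 2; the period trend gives O the larger value.
Tabulated first ionization energy (kJ/mol): B 801, C 1086, O 1314, Ge 762, Pb 716.
So from highest to lowest: O > C > B > Ge > Pb.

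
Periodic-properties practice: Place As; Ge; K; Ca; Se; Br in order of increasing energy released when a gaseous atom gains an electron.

Ca, K, As, Ge, Se, Br

EA tends to increase across a period and decrease down a group, though the pattern is less regular than for IE or radius.
All lie in period 4; the across-period trend (electron affinity increases left to right) applies, with the exception below.
Note the exception: K has a higher electron affinity than Ca, contrary to the simple trend — adding an electron to Ca (ns²) has to open a new, higher-energy np subshell, which is unfavourable.
Note the exception: Ge has a higher electron affinity than As, contrary to the simple trend — adding an electron to As's half-filled 4p³ is unfavourable, so Ge (4p²) has the more exothermic EA.
Approximate values (kJ/mol): K 48, Ca 2, Ge 119, As 78, Se 195, Br 325.
So from lowest to highest: Ca < K < As < Ge < Se < Br.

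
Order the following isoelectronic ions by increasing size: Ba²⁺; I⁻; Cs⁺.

All of these have 54 electrons, so size is governed by nuclear charge alone: the more protons, the stronger the pull on the same electron cloud, and the smaller the ion.
Nuclear charges: Ba²⁺ (Z=56), Cs⁺ (Z=55), I⁻ (Z=53).
Smallest to largest: Ba²⁺ < Cs⁺ < I⁻.

Ba²⁺, Cs⁺, I⁻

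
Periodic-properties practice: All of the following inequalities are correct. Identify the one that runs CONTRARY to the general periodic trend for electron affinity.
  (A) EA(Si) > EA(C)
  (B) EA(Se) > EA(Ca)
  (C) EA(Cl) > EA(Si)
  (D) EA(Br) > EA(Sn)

(A)

The general trend: electron affinity increases across a period and decreases down a group.
(A) Si (period 3, group 14) vs C (period 2, group 14): the stated order contradicts the simple trend.
(B) Se (period 4, group 16) vs Ca (period 4, group 2): the stated order agrees with the simple trend.
(C) Cl (period 3, group 17) vs Si (period 3, group 14): the stated order agrees with the simple trend.
(D) Br (period 4, group 17) vs Sn (period 5, group 14): the stated order agrees with the simple trend.
The exception is (A): Si's larger, more diffuse 3p orbitals accept an added electron slightly more readily than C's compact 2p.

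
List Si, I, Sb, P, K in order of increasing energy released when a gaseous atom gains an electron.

Si is in period 3, group 14; P is in period 3, group 15; K is in period 4, group 1; Sb is in period 5, group 15; I is in period 5, group 17.
EA tends to increase across a period and decrease down a group, though the pattern is less regular than for IE or radius.
These span different periods and groups, so the two trends combine.
P > K: relative to K, both the across-period and down-group shifts push P's electron affinity up.
Sb > P: this pair runs against the simple trend — see the exception note.
Si > Sb: period and group pull opposite ways; the down-group shift dominates (134 vs 103 kJ/mol).
I > Si: the two effects oppose for this pair; the across-period effect wins (295 vs 134 kJ/mol).
Note the exception: Sb has a higher electron affinity than P, contrary to the simple trend — both are half-filled np³, but the pairing/repulsion penalty for the added electron shrinks as the p orbitals become larger and more diffuse down the group, and for Sb that outweighs the weaker nuclear attraction.
Note the exception: Si has a higher electron affinity than P, contrary to the simple trend — adding an electron to P's half-filled 3p³ is unfavourable, so Si (3p²) has the more exothermic EA.
Tabulated electron affinity (kJ/mol): Si 134, P 72, K 48, Sb 103, I 295.
So from lowest to highest: K < P < Sb < Si < I.

K < P < Sb < Si < I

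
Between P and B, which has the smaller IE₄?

P

The fourth ionization energy removes an electron from the +3 ion. For each element: P³⁺ still has 2 valence electrons; B³⁺ is the bare [He] core.
Pulling an electron out of a noble-gas core costs far more than removing a remaining valence electron, so B sits at the high end of IE_4.
Tabulated IE_4 (kJ/mol): P 4964, B 25026.
Overall IE_4 order: P < B.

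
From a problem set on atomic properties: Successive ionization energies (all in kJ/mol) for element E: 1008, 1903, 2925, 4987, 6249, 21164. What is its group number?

Group 15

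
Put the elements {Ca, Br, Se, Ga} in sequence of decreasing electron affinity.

Ca is in period 4, group 2; Ga is in period 4, group 13; Se is in period 4, group 16; Br is in period 4, group 17.
Adding an electron releases more energy for atoms nearer the top right (short of the noble gases).
All lie in period 4, so electron affinity increases left to right.
So from highest to lowest: Br > Se > Ga > Ca.

Br, Se, Ga, Ca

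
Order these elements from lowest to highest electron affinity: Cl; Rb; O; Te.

O is in period 2, group 16; Cl is in period 3, group 17; Rb is in period 5, group 1; Te is in period 5, group 16.
Atoms with high Z_eff and room in the valence shell (especially the halogens) have the most exothermic electron affinities.
These span different periods and groups, so the two trends combine.
O > Rb: relative to Rb, both the across-period and down-group shifts push O's electron affinity up.
Te > O: this pair runs against the simple trend — see the exception note.
Cl > Te: both effects reinforce here, so Cl is clearly the higher of the two.
Note the exception: Te has a higher electron affinity than O, contrary to the simple trend — O's compact 2p subshell gives strong electron–electron repulsion on the added electron.
Tabulated electron affinity (kJ/mol): O 141, Cl 349, Rb 47, Te 190.
So from lowest to highest: Rb < O < Te < Cl.

Rb, O, Te, Cl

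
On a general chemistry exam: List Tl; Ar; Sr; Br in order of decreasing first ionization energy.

Ar > Br > Tl > Sr

Ar is in period 3, group 18; Br is in period 4, group 17; Sr is in period 5, group 2; Tl is in period 6, group 13.
Across a period the outer electron is held more tightly (higher IE₁); down a group it sits in a higher shell, more shielded, and comes off more easily.
Here both period and group differ, so the two effects have to be weighed against each other.
Tl > Sr: period and group pull opposite ways; the across-period shift dominates (589 vs 550 kJ/mol).
Br > Tl: relative to Tl, both the across-period and down-group shifts push Br's first ionization energy up.
Ar > Br: relative to Br, both the across-period and down-group shifts push Ar's first ionization energy up.
Approximate values (kJ/mol): Ar 1521, Br 1140, Sr 550, Tl 589.
So from highest to lowest: Ar > Br > Tl > Sr.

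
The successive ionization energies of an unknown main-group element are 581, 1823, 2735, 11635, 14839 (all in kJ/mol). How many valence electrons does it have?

3

Look for the largest jump between consecutive ionization energies: IE4/IE3 ≈ 4.3, far larger than any earlier ratio.
That jump marks the point where a core electron is being removed. So the atom has 3 valence electrons.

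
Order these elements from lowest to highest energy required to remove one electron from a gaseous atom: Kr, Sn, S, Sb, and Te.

Sn, Sb, Te, S, Kr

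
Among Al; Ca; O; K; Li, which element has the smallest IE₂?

After 1 electron has been removed, what remains? Al⁺ still has 2 valence electrons; Ca⁺ still has 1 valence electron; O⁺ still has 5 valence electrons; K⁺ is the bare [Ar] core; Li⁺ is the bare [He] core.
Usually core removal costs more than valence removal, but here the competition is close: a tightly held n=2 valence electron can cost more to remove than an n=3 core electron, so the actual values have to decide it.
Valence configurations: Al⁺ [Ne]3s², Ca⁺ [Ar]4s¹, O⁺ [He]2s²2p³.
Approximate IE_2 values (kJ/mol): Al 1817, Ca 1145, O 3388, K 3052, Li 7298.
Putting it together, IE_2: Ca < Al < K < O < Li.

Ca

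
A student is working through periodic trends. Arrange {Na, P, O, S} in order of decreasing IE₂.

Na > O > S > P

The second ionization energy removes an electron from the +1 ion. For each element: Na⁺ is the bare [Ne] core; P⁺ still has 4 valence electrons; O⁺ still has 5 valence electrons; S⁺ still has 5 valence electrons.
Breaking into a closed-shell core is much more expensive than removing a leftover valence electron — Na has the largest IE_2 here.
Valence configurations: P⁺ [Ne]3s²3p², O⁺ [He]2s²2p³, S⁺ [Ne]3s²3p³.
Tabulated IE_2 (kJ/mol): Na 4562, P 1907, O 3388, S 2252.
Overall IE_2 order: P < S < O < Na.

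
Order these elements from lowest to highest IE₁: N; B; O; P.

Removing the outermost electron gets harder across a period and easier down a group.
These span different periods and groups, so the two trends combine.
P > B: the two effects oppose for this pair; the across-period effect wins (1012 vs 801 kJ/mol).
O > P: both effects reinforce here, so O is clearly the higher of the two.
N > O: this pair runs against the simple trend — see the exception note.
Note the exception: N has a higher first ionization energy than O, contrary to the simple trend — pairing an electron in O's 2p⁴ costs repulsion energy, so O ionizes more easily than half-filled N (2p³).
For reference (kJ/mol): B 801, N 1402, O 1314, P 1012.
So from lowest to highest: B < P < O < N.

B < P < O < N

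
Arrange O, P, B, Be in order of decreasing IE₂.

O > B > P > Be

IE_2 is the cost of taking one more electron from the +1 cation: O⁺ still has 5 valence electrons; P⁺ still has 4 valence electrons; B⁺ still has 2 valence electrons; Be⁺ still has 1 valence electron.
All are still removing valence electrons, so compare the +1 ions as you would atoms: IE_2 generally rises across a period (higher Z_eff) and falls down a group (larger shell), subject to the usual subshell exceptions.
Valence configurations: O⁺ [He]2s²2p³, P⁺ [Ne]3s²3p², B⁺ [He]2s², Be⁺ [He]2s¹.
Approximate IE_2 values (kJ/mol): O 3388, P 1907, B 2427, Be 1757.
So the second ionization energies run Be < P < B < O.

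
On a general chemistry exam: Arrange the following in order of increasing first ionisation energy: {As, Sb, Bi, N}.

N is in period 2, group 15; As is in period 4, group 15; Sb is in period 5, group 15; Bi is in period 6, group 15.
IE₁ increases left→right with effective nuclear charge and decreases top→bottom as the valence shell moves farther out.
All are in group 15, so first ionization energy increases up the group.
So from lowest to highest: Bi < Sb < As < N.

Bi < Sb < As < N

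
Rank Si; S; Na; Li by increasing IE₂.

The second ionization energy removes an electron from the +1 ion. For each element: Si⁺ still has 3 valence electrons; S⁺ still has 5 valence electrons; Na⁺ is the bare [Ne] core; Li⁺ is the bare [He] core.
Pulling an electron out of a noble-gas core costs far more than removing a remaining valence electron, so Na and Li sit at the high end of IE_2.
Valence configurations: Si⁺ [Ne]3s²3p¹, S⁺ [Ne]3s²3p³.
Approximate IE_2 values (kJ/mol): Si 1577, S 2252, Na 4562, Li 7298.
Hence IE_2: Si < S < Na < Li.

Si, S, Na, Li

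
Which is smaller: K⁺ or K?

K⁺

Forming K⁺ removes 1 electron from K. Fewer electrons for the same nuclear charge means less shielding and a higher Z_eff on the remaining electrons, and for main-group metals the entire outer shell is lost.
A cation is smaller than its parent atom: K⁺ < K.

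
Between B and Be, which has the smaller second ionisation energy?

Be

The second ionization energy removes an electron from the +1 ion. For each element: B⁺ still has 2 valence electrons; Be⁺ still has 1 valence electron.
All are still removing valence electrons, so compare the +1 ions as you would atoms: IE_2 generally rises across a period (higher Z_eff) and falls down a group (larger shell), subject to the usual subshell exceptions.
Valence configurations: B⁺ [He]2s², Be⁺ [He]2s¹.
Tabulated IE_2 (kJ/mol): B 2427, Be 1757.
So the second ionization energies run Be < B.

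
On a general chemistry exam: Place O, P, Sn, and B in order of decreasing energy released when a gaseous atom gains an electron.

O > Sn > P > B

B is in period 2, group 13; O is in period 2, group 16; P is in period 3, group 15; Sn is in period 5, group 14.
Adding an electron releases more energy for atoms nearer the top right (short of the noble gases).
These span different periods and groups, so the two trends combine.
P > B: period and group pull opposite ways; the across-period shift dominates (72 vs 27 kJ/mol).
Sn > P: this pair runs against the simple trend — see the exception note.
O > Sn: both effects reinforce here, so O is clearly the higher of the two.
Note the exception: Sn has a higher electron affinity than P, contrary to the simple trend — adding an electron to P's half-filled np³ subshell costs electron-pairing energy.
Approximate values (kJ/mol): B 27, O 141, P 72, Sn 107.
So from highest to lowest: O > Sn > P > B.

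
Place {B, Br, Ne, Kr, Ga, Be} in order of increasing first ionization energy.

Ga, B, Be, Br, Kr, Ne

Be is in period 2, group 2; B is in period 2, group 13; Ne is in period 2, group 18; Ga is in period 4, group 13; Br is in period 4, group 17; Kr is in period 4, group 18.
First ionization energy rises across a period (greater Z_eff holds electrons more tightly) and falls down a group (valence electrons are farther from the nucleus).
Here both period and group differ, so the two effects have to be weighed against each other.
B > Ga: they share group 13; the group trend gives B the larger value.
Be > B: this pair runs against the simple trend — see the exception note.
Br > Be: period and group pull opposite ways; the across-period shift dominates (1140 vs 900 kJ/mol).
Kr > Br: Kr lies to the right of Br in period 4, so the across-period effect alone puts Kr higher.
Ne > Kr: Ne sits above Kr in group 18, so the down-group effect alone puts Ne higher.
Note the exception: Be has a higher first ionization energy than B, contrary to the simple trend — removing B's lone 2p electron is easier than breaking Be's filled 2s².
Tabulated first ionization energy (kJ/mol): Be 900, B 801, Ne 2081, Ga 579, Br 1140, Kr 1351.
So from lowest to highest: Ga < B < Be < Br < Kr < Ne.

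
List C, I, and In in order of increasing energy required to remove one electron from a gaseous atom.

C is in period 2, group 14; In is in period 5, group 13; I is in period 5, group 17.
Removing the outermost electron gets harder across a period and easier down a group.
These span different periods and groups, so the two trends combine.
I > In: I lies to the right of In in period 5, so the across-period effect alone puts I higher.
C > I: period and group pull opposite ways; the down-group shift dominates (1086 vs 1008 kJ/mol).
For reference (kJ/mol): C 1086, In 558, I 1008.
So from lowest to highest: In < I < C.

In, I, C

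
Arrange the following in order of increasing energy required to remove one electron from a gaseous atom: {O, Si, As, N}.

Si < As < O < N

Removing the outermost electron gets harder across a period and easier down a group.
Neither a single period nor a single group — weigh both effects.
As > Si: the two effects oppose for this pair; the across-period effect wins (947 vs 786 kJ/mol).
O > As: both effects reinforce here, so O is clearly the higher of the two.
N > O: this pair runs against the simple trend — see the exception note.
Note the exception: N has a higher first ionization energy than O, contrary to the simple trend — pairing an electron in O's 2p⁴ costs repulsion energy, so O ionizes more easily than half-filled N (2p³).
Tabulated first ionization energy (kJ/mol): N 1402, O 1314, Si 786, As 947.
So from lowest to highest: Si < As < O < N.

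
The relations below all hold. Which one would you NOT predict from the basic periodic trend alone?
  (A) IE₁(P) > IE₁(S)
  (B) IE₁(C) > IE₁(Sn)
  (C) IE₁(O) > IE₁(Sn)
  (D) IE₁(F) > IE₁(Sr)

The general trend: first ionization energy increases across a period and decreases down a group.
(A) P (period 3, group 15) vs S (period 3, group 16): the stated order contradicts the simple trend.
(B) C (period 2, group 14) vs Sn (period 5, group 14): the stated order agrees with the simple trend.
(C) O (period 2, group 16) vs Sn (period 5, group 14): the stated order agrees with the simple trend.
(D) F (period 2, group 17) vs Sr (period 5, group 2): the stated order agrees with the simple trend.
The exception is (A): S (3p⁴) ionizes more easily than half-filled P (3p³) because the paired 3p electron in S is pushed out by e⁻–e⁻ repulsion.

(A)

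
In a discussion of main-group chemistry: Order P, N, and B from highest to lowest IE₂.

N > B > P

After 1 electron has been removed, what remains? P⁺ still has 4 valence electrons; N⁺ still has 4 valence electrons; B⁺ still has 2 valence electrons.
All are still removing valence electrons, so compare the +1 ions as you would atoms: IE_2 generally rises across a period (higher Z_eff) and falls down a group (larger shell), subject to the usual subshell exceptions.
Valence configurations: P⁺ [Ne]3s²3p², N⁺ [He]2s²2p², B⁺ [He]2s².
Tabulated IE_2 (kJ/mol): P 1907, N 2856, B 2427.
Hence IE_2: P < B < N.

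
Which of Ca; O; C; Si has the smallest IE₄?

Si

After 3 electrons have been removed, what remains? Ca³⁺ is already 1 electron into the core; O³⁺ still has 3 valence electrons; C³⁺ still has 1 valence electron; Si³⁺ still has 1 valence electron.
Usually core removal costs more than valence removal, but here the competition is close: a tightly held n=2 valence electron can cost more to remove than an n=3 core electron, so the actual values have to decide it.
Valence configurations: O³⁺ [He]2s²2p¹, C³⁺ [He]2s¹, Si³⁺ [Ne]3s¹.
The numbers (kJ/mol): Ca 6491, O 7469, C 6223, Si 4356.
Hence IE_4: Si < C < Ca < O.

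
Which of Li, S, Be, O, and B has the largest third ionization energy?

Be

Consider each +2 ion: Li²⁺ is already 1 electron into the core; S²⁺ still has 4 valence electrons; Be²⁺ is the bare [He] core; O²⁺ still has 4 valence electrons; B²⁺ still has 1 valence electron.
Breaking into a closed-shell core is much more expensive than removing a leftover valence electron — Li and Be have the largest IE_3 here.
Valence configurations: S²⁺ [Ne]3s²3p², O²⁺ [He]2s²2p², B²⁺ [He]2s¹.
Approximate IE_3 values (kJ/mol): Li 11815, S 3357, Be 14849, O 5300, B 3660.
Overall IE_3 order: S < B < O < Li < Be.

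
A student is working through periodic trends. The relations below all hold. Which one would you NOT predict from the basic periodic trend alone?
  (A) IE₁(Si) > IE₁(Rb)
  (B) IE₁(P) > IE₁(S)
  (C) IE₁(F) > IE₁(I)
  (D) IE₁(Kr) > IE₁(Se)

(B)

The general trend: first ionization energy increases across a period and decreases down a group.
(A) Si (period 3, group 14) vs Rb (period 5, group 1): the stated order agrees with the simple trend.
(B) P (period 3, group 15) vs S (period 3, group 16): the stated order contradicts the simple trend.
(C) F (period 2, group 17) vs I (period 5, group 17): the stated order agrees with the simple trend.
(D) Kr (period 4, group 18) vs Se (period 4, group 16): the stated order agrees with the simple trend.
The exception is (B): S (3p⁴) ionizes more easily than half-filled P (3p³) because the paired 3p electron in S is pushed out by e⁻–e⁻ repulsion.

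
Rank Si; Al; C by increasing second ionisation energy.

After 1 electron has been removed, what remains? Si⁺ still has 3 valence electrons; Al⁺ still has 2 valence electrons; C⁺ still has 3 valence electrons.
All are still removing valence electrons, so compare the +1 ions as you would atoms: IE_2 generally rises across a period (higher Z_eff) and falls down a group (larger shell), subject to the usual subshell exceptions.
Valence configurations: Si⁺ [Ne]3s²3p¹, Al⁺ [Ne]3s², C⁺ [He]2s²2p¹.
Si⁺ loses a lone 3p electron whereas Al⁺ must break into a filled 3s² pair, so IE_2(Al) > IE_2(Si) even though Si has the higher nuclear charge.
Approximate IE_2 values (kJ/mol): Si 1577, Al 1817, C 2353.
Putting it together, IE_2: Si < Al < C.

Si < Al < C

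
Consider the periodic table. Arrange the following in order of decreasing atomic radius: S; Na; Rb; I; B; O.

Rb > Na > I > S > B > O

B is in period 2, group 13; O is in period 2, group 16; Na is in period 3, group 1; S is in period 3, group 16; Rb is in period 5, group 1; I is in period 5, group 17.
Atomic radius shrinks across a period as nuclear charge pulls the same shell inward, and grows down a group as new shells are added.
Neither a single period nor a single group — weigh both effects.
B > O: B lies to the left of O in period 2, so the across-period effect alone puts B larger.
S > B: the two effects oppose for this pair; the down-group effect wins (103 vs 85 pm).
I > S: period and group pull opposite ways; the down-group shift dominates (133 vs 103 pm).
Na > I: the two effects oppose for this pair; the across-period effect wins (155 vs 133 pm).
Rb > Na: they share group 1; the group trend gives Rb the larger value.
Tabulated atomic radius (pm): B 85, O 63, Na 155, S 103, Rb 210, I 133.
So from largest to smallest: Rb > Na > I > S > B > O.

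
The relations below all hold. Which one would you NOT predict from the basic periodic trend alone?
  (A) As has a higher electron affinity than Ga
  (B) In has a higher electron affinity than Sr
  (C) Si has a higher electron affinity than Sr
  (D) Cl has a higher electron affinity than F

(D)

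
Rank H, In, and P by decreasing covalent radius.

In > P > H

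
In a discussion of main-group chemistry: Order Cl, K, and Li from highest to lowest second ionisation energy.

Li, K, Cl

IE_2 is the cost of taking one more electron from the +1 cation: Cl⁺ still has 6 valence electrons; K⁺ is the bare [Ar] core; Li⁺ is the bare [He] core.
Pulling an electron out of a noble-gas core costs far more than removing a remaining valence electron, so K and Li sit at the high end of IE_2.
Tabulated IE_2 (kJ/mol): Cl 2298, K 3052, Li 7298.
So the second ionization energies run Cl < K < Li.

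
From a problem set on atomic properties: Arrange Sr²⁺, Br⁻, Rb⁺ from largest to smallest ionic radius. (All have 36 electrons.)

All of these have 36 electrons, so size is governed by nuclear charge alone: the more protons, the stronger the pull on the same electron cloud, and the smaller the ion.
Nuclear charges: Sr²⁺ (Z=38), Rb⁺ (Z=37), Br⁻ (Z=35).
Largest to smallest: Br⁻ > Rb⁺ > Sr²⁺.

Br⁻ > Rb⁺ > Sr²⁺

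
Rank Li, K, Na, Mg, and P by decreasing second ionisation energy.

Li, Na, K, P, Mg

The second ionization energy removes an electron from the +1 ion. For each element: Li⁺ is the bare [He] core; K⁺ is the bare [Ar] core; Na⁺ is the bare [Ne] core; Mg⁺ still has 1 valence electron; P⁺ still has 4 valence electrons.
Pulling an electron out of a noble-gas core costs far more than removing a remaining valence electron, so K, Na and Li sit at the high end of IE_2.
Valence configurations: Mg⁺ [Ne]3s¹, P⁺ [Ne]3s²3p².
Tabulated IE_2 (kJ/mol): Li 7298, K 3052, Na 4562, Mg 1451, P 1907.
So the second ionization energies run Mg < P < K < Na < Li.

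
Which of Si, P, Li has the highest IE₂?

Li

The second ionization energy removes an electron from the +1 ion. For each element: Si⁺ still has 3 valence electrons; P⁺ still has 4 valence electrons; Li⁺ is the bare [He] core.
Breaking into a closed-shell core is much more expensive than removing a leftover valence electron — Li has the largest IE_2 here.
Valence configurations: Si⁺ [Ne]3s²3p¹, P⁺ [Ne]3s²3p².
The numbers (kJ/mol): Si 1577, P 1907, Li 7298.
Hence IE_2: Si < P < Li.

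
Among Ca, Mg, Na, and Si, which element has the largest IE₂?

IE_2 is the cost of taking one more electron from the +1 cation: Ca⁺ still has 1 valence electron; Mg⁺ still has 1 valence electron; Na⁺ is the bare [Ne] core; Si⁺ still has 3 valence electrons.
Core electrons are held far more tightly than valence electrons, so Na tops the IE_2 order.
Valence configurations: Ca⁺ [Ar]4s¹, Mg⁺ [Ne]3s¹, Si⁺ [Ne]3s²3p¹.
Approximate IE_2 values (kJ/mol): Ca 1145, Mg 1451, Na 4562, Si 1577.
Putting it together, IE_2: Ca < Mg < Si < Na.

Na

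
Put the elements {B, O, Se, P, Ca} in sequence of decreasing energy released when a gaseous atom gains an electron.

Se, O, P, B, Ca

B is in period 2, group 13; O is in period 2, group 16; P is in period 3, group 15; Ca is in period 4, group 2; Se is in period 4, group 16.
EA tends to increase across a period and decrease down a group, though the pattern is less regular than for IE or radius.
Here both period and group differ, so the two effects have to be weighed against each other.
B > Ca: relative to Ca, both the across-period and down-group shifts push B's electron affinity up.
P > B: period and group pull opposite ways; the across-period shift dominates (72 vs 27 kJ/mol).
O > P: relative to P, both the across-period and down-group shifts push O's electron affinity up.
Se > O: this pair runs against the simple trend — see the exception note.
Note the exception: Se has a higher electron affinity than O, contrary to the simple trend — O's compact 2p subshell gives strong electron–electron repulsion on the added electron.
Tabulated electron affinity (kJ/mol): B 27, O 141, P 72, Ca 2, Se 195.
So from highest to lowest: Se > O > P > B > Ca.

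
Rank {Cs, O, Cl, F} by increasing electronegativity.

Cs < Cl < O < F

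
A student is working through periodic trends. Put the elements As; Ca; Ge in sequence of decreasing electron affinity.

Ge > As > Ca

Ca is in period 4, group 2; Ge is in period 4, group 14; As is in period 4, group 15.
EA tends to increase across a period and decrease down a group, though the pattern is less regular than for IE or radius.
All lie in period 4; the across-period trend (electron affinity increases left to right) applies, with the exception below.
Note the exception: Ge has a higher electron affinity than As, contrary to the simple trend — adding an electron to As's half-filled 4p³ is unfavourable, so Ge (4p²) has the more exothermic EA.
Tabulated electron affinity (kJ/mol): Ca 2, Ge 119, As 78.
So from highest to lowest: Ge > As > Ca.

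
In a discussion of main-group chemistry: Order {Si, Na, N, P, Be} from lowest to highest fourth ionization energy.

Si, P, N, Na, Be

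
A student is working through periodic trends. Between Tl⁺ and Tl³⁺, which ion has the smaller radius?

Both ions have Z = 81 protons, but Tl³⁺ has lost more electrons, so its remaining electrons feel a larger effective nuclear charge per electron and are pulled in more tightly.
Higher positive charge → smaller ion, so Tl⁺ > Tl³⁺.

Tl³⁺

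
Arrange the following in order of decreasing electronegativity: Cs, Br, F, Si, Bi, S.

F, Br, S, Bi, Si, Cs

F is in period 2, group 17; Si is in period 3, group 14; S is in period 3, group 16; Br is in period 4, group 17; Cs is in period 6, group 1; Bi is in period 6, group 15.
Electronegativity increases across a period and decreases down a group, tracking effective nuclear charge and atomic size.
These span different periods and groups, so the two trends combine.
Si > Cs: both effects reinforce here, so Si is clearly the higher of the two.
Bi > Si: the two effects oppose for this pair; the across-period effect wins (2.02 vs 1.90).
S > Bi: relative to Bi, both the across-period and down-group shifts push S's electronegativity up.
Br > S: the two effects oppose for this pair; the across-period effect wins (2.96 vs 2.58).
F > Br: F sits above Br in group 17, so the down-group effect alone puts F higher.
Approximate values (Pauling): F 3.98, Si 1.90, S 2.58, Br 2.96, Cs 0.79, Bi 2.02.
So from highest to lowest: F > Br > S > Bi > Si > Cs.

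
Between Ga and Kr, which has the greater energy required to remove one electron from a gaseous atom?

Kr

Ga is in period 4, group 13; Kr is in period 4, group 18.
Removing the outermost electron gets harder across a period and easier down a group.
All lie in period 4, so first ionization energy increases left to right.
So Kr has the greater energy required to remove one electron from a gaseous atom (Kr > Ga).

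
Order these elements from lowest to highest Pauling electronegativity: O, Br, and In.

In, Br, O

O is in period 2, group 16; Br is in period 4, group 17; In is in period 5, group 13.
Smaller atoms with higher effective nuclear charge are more electronegative.
These span different periods and groups, so the two trends combine.
Br > In: both effects reinforce here, so Br is clearly the higher of the two.
O > Br: period and group pull opposite ways; the down-group shift dominates (3.44 vs 2.96).
Approximate values (Pauling): O 3.44, Br 2.96, In 1.78.
So from lowest to highest: In < Br < O.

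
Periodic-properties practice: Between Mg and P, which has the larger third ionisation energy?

Mg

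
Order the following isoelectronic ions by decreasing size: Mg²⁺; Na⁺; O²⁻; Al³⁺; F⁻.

O²⁻ > F⁻ > Na⁺ > Mg²⁺ > Al³⁺

All of these have 10 electrons, so size is governed by nuclear charge alone: the more protons, the stronger the pull on the same electron cloud, and the smaller the ion.
Nuclear charges: Al³⁺ (Z=13), Mg²⁺ (Z=12), Na⁺ (Z=11), F⁻ (Z=9), O²⁻ (Z=8).
Largest to smallest: O²⁻ > F⁻ > Na⁺ > Mg²⁺ > Al³⁺.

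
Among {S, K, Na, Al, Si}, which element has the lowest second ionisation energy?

Si

The second ionization energy removes an electron from the +1 ion. For each element: S⁺ still has 5 valence electrons; K⁺ is the bare [Ar] core; Na⁺ is the bare [Ne] core; Al⁺ still has 2 valence electrons; Si⁺ still has 3 valence electrons.
Breaking into a closed-shell core is much more expensive than removing a leftover valence electron — K and Na have the largest IE_2 here.
Valence configurations: S⁺ [Ne]3s²3p³, Al⁺ [Ne]3s², Si⁺ [Ne]3s²3p¹.
Si⁺ loses a lone 3p electron whereas Al⁺ must break into a filled 3s² pair, so IE_2(Al) > IE_2(Si) even though Si has the higher nuclear charge.
Approximate IE_2 values (kJ/mol): S 2252, K 3052, Na 4562, Al 1817, Si 1577.
So the second ionization energies run Si < Al < S < K < Na.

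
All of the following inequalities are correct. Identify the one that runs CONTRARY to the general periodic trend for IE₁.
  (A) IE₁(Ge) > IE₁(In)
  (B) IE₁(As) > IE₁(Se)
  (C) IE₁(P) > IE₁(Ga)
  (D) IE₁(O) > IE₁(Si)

The general trend: IE₁ increases across a period and decreases down a group.
(A) Ge (period 4, group 14) vs In (period 5, group 13): the stated order agrees with the simple trend.
(B) As (period 4, group 15) vs Se (period 4, group 16): the stated order contradicts the simple trend.
(C) P (period 3, group 15) vs Ga (period 4, group 13): the stated order agrees with the simple trend.
(D) O (period 2, group 16) vs Si (period 3, group 14): the stated order agrees with the simple trend.
The exception is (B): Se (4p⁴) ionizes more easily than half-filled As (4p³).

(B)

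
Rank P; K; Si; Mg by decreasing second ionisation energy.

IE_2 is the cost of taking one more electron from the +1 cation: P⁺ still has 4 valence electrons; K⁺ is the bare [Ar] core; Si⁺ still has 3 valence electrons; Mg⁺ still has 1 valence electron.
Breaking into a closed-shell core is much more expensive than removing a leftover valence electron — K has the largest IE_2 here.
Valence configurations: P⁺ [Ne]3s²3p², Si⁺ [Ne]3s²3p¹, Mg⁺ [Ne]3s¹.
The numbers (kJ/mol): P 1907, K 3052, Si 1577, Mg 1451.
Hence IE_2: Mg < Si < P < K.

K > P > Si > Mg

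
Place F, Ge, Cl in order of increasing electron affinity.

F is in period 2, group 17; Cl is in period 3, group 17; Ge is in period 4, group 14.
EA tends to increase across a period and decrease down a group, though the pattern is less regular than for IE or radius.
Here both period and group differ, so the two effects have to be weighed against each other.
F > Ge: both effects reinforce here, so F is clearly the higher of the two.
Cl > F: this pair runs against the simple trend — see the exception note.
Note the exception: Cl has a higher electron affinity than F, contrary to the simple trend — F's small 2p subshell makes the incoming electron feel strong e⁻–e⁻ repulsion, so Cl actually releases more energy on gaining an electron.
Tabulated electron affinity (kJ/mol): F 328, Cl 349, Ge 119.
So from lowest to highest: Ge < F < Cl.

Ge, F, Cl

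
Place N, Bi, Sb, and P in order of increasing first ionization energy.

First ionization energy rises across a period (greater Z_eff holds electrons more tightly) and falls down a group (valence electrons are farther from the nucleus).
All are in group 15, so first ionization energy increases up the group.
So from lowest to highest: Bi < Sb < P < N.

Bi < Sb < P < N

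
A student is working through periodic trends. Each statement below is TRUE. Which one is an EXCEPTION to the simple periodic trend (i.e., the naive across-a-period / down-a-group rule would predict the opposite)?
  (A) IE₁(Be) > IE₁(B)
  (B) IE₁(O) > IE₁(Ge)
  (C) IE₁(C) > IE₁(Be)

The general trend: first ionisation energy increases across a period and decreases down a group.
(A) Be (period 2, group 2) vs B (period 2, group 13): the stated order contradicts the simple trend.
(B) O (period 2, group 16) vs Ge (period 4, group 14): the stated order agrees with the simple trend.
(C) C (period 2, group 14) vs Be (period 2, group 2): the stated order agrees with the simple trend.
The exception is (A): removing B's lone 2p electron is easier than breaking Be's filled 2s².

(A)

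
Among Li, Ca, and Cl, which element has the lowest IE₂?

After 1 electron has been removed, what remains? Li⁺ is the bare [He] core; Ca⁺ still has 1 valence electron; Cl⁺ still has 6 valence electrons.
Pulling an electron out of a noble-gas core costs far more than removing a remaining valence electron, so Li sits at the high end of IE_2.
Valence configurations: Ca⁺ [Ar]4s¹, Cl⁺ [Ne]3s²3p⁴.
Approximate IE_2 values (kJ/mol): Li 7298, Ca 1145, Cl 2298.
So the second ionization energies run Ca < Cl < Li.

Ca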